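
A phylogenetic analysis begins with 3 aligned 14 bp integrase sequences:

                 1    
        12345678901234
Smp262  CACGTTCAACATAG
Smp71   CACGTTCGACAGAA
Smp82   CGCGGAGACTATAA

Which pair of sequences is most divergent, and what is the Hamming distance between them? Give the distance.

8

Pairwise Hamming distances:
  Smp262 vs Smp71: 3
  Smp262 vs Smp82: 7
  Smp71 vs Smp82: 8
The largest is 8, between Smp71 and Smp82.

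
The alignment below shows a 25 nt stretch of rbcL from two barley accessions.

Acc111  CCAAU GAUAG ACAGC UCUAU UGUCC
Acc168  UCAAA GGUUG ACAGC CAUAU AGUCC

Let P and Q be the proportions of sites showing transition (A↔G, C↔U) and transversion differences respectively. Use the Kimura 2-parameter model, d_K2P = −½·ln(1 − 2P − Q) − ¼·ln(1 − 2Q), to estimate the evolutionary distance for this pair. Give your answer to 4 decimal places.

0.3518

Differing sites — 1:C/U (Ti); 5:U/A (Tv); 7:A/G (Ti); 9:A/U (Tv); 16:U/C (Ti); 17:C/A (Tv); 21:U/A (Tv).
Of the 7 differences, 3 transitions and 4 transversions over 25 sites: P = 3/25 = 0.120000, Q = 4/25 = 0.160000.
d = −0.5·ln(0.600000) − 0.25·ln(0.680000) = −0.5·(-0.510826) − 0.25·(-0.385662) = 0.3518.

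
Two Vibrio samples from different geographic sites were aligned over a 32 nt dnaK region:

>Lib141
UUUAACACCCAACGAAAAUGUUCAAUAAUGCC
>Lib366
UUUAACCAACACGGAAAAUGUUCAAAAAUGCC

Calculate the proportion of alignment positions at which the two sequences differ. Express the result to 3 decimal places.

Differing sites — 7:A/C; 8:C/A; 9:C/A; 12:A/C; 13:C/G; 26:U/A.
There are 6 differences over 32 sites, so p = 6/32 = 0.188.

0.188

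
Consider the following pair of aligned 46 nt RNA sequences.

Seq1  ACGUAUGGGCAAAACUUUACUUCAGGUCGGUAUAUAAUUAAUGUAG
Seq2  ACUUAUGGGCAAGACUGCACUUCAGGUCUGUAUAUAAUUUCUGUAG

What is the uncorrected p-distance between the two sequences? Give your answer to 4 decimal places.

Mismatches occur at site 3 (G→U), site 13 (A→G), site 17 (U→G), site 18 (U→C), site 29 (G→U), site 40 (A→U), site 41 (A→C).
There are 7 differences over 46 sites, so p = 7/46 = 0.1522.

0.1522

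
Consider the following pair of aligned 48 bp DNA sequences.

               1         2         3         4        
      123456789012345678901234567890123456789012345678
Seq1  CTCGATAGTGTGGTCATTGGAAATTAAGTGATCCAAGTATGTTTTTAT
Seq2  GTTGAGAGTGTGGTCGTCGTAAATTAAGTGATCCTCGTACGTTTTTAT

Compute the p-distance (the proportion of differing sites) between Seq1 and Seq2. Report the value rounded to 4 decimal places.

0.1875

The sequences differ at positions 1 (C/G), 3 (C/T), 6 (T/G), 16 (A/G), 18 (T/C), 20 (G/T), 35 (A/T), 36 (A/C), 40 (T/C).
There are 9 differences over 48 sites, so p = 9/48 = 0.1875.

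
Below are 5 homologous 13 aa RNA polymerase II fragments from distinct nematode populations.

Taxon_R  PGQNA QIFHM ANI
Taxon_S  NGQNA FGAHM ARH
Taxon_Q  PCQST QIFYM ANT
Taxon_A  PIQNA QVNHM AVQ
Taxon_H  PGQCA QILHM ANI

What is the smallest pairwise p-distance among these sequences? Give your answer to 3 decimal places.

0.154

Pairwise Hamming distances:
  Taxon_R vs Taxon_S: 6
  Taxon_R vs Taxon_Q: 5
  Taxon_R vs Taxon_A: 5
  Taxon_R vs Taxon_H: 2
  Taxon_S vs Taxon_Q: 10
  Taxon_S vs Taxon_A: 7
  Taxon_S vs Taxon_H: 7
  Taxon_Q vs Taxon_A: 8
  Taxon_Q vs Taxon_H: 6
  Taxon_A vs Taxon_H: 6
The smallest is 2 mismatches, between Taxon_R and Taxon_H; p = 2/13 = 0.154.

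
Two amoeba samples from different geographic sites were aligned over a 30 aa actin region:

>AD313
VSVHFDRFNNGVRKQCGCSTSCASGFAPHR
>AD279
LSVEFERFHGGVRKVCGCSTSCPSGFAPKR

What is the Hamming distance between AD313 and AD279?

8

Differing sites — 1:V/L; 4:H/E; 6:D/E; 9:N/H; 10:N/G; 15:Q/V; 23:A/P; 29:H/K.
That gives 8 mismatches out of 30 aligned sites, so the Hamming distance is 8.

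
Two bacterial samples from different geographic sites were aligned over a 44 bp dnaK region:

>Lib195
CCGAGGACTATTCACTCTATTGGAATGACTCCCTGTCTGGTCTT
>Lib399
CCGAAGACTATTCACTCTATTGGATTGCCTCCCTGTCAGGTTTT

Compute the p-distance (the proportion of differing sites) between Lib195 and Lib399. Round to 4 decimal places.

0.1136

The sequences differ at positions 5 (G/A), 25 (A/T), 28 (A/C), 38 (T/A), 42 (C/T).
There are 5 differences over 44 sites, so p = 5/44 = 0.1136.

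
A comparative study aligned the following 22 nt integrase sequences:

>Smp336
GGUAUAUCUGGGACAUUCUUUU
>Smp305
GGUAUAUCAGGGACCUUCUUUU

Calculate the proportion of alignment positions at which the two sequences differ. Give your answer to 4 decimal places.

0.0909

Mismatches occur at site 9 (U→A), site 15 (A→C).
There are 2 differences over 22 sites, so p = 2/22 = 0.0909.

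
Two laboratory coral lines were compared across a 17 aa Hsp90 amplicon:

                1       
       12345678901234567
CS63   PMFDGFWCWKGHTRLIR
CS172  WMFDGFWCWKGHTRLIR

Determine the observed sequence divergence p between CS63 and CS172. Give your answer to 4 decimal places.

A single mismatch occurs at site 1 (P→W).
There are 1 differences over 17 sites, so p = 1/17 = 0.0588.

0.0588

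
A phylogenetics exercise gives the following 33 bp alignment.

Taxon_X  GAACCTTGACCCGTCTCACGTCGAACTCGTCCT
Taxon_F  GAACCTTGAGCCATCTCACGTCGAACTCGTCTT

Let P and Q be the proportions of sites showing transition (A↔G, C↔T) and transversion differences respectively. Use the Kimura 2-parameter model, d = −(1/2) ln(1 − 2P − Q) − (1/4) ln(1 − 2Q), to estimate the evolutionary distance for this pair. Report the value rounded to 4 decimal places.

0.0978

Differing sites — 10:C/G (Tv); 13:G/A (Ti); 32:C/T (Ti).
Of the 3 differences, 2 transitions and 1 transversion over 33 sites: P = 2/33 = 0.060606, Q = 1/33 = 0.030303.
d = −0.5·ln(0.848485) − 0.25·ln(0.939394) = −0.5·(-0.164303) − 0.25·(-0.062520) = 0.0978.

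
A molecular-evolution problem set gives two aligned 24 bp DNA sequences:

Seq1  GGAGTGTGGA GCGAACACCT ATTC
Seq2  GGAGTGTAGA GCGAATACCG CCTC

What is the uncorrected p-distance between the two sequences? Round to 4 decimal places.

The sequences differ at positions 8 (G/A), 16 (C/T), 20 (T/G), 21 (A/C), 22 (T/C).
There are 5 differences over 24 sites, so p = 5/24 = 0.2083.

0.2083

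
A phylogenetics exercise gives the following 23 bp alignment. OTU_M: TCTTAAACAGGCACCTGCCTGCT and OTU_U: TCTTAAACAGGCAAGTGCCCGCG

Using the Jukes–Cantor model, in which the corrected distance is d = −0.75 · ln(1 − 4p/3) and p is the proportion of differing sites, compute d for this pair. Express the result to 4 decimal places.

0.1979

The sequences differ at positions 14 (C/A), 15 (C/G), 20 (T/C), 23 (T/G).
p = 4/23 = 0.173913.
d = −0.75 · ln(1 − (4/3)·0.173913) = −0.75 · ln(0.768116) = −0.75 · (-0.263815) = 0.1979.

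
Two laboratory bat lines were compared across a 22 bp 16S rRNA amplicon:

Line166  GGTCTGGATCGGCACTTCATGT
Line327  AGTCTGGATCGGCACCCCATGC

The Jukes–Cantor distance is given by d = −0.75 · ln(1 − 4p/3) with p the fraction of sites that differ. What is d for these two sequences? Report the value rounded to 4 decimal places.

Mismatches occur at site 1 (G→A), site 16 (T→C), site 17 (T→C), site 22 (T→C).
p = 4/22 = 0.181818.
d = −0.75 · ln(1 − (4/3)·0.181818) = −0.75 · ln(0.757576) = −0.75 · (-0.277631) = 0.2082.

0.2082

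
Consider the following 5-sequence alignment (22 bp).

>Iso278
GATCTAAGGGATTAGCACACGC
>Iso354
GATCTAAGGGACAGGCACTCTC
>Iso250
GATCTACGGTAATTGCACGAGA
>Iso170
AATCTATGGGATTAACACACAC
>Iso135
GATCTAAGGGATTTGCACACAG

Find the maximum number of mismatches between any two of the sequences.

Pairwise Hamming distances:
  Iso278 vs Iso354: 5
  Iso278 vs Iso250: 7
  Iso278 vs Iso170: 4
  Iso278 vs Iso135: 3
  Iso354 vs Iso250: 9
  Iso354 vs Iso170: 8
  Iso354 vs Iso135: 6
  Iso250 vs Iso170: 10
  Iso250 vs Iso135: 7
  Iso170 vs Iso135: 5
The largest is 10, between Iso250 and Iso170.

10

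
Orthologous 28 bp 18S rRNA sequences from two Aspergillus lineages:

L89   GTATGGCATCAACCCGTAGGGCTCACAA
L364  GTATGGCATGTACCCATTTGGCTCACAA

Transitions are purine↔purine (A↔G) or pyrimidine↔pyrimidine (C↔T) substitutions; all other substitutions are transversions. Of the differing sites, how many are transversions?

4

Differing sites — 10:C/G (Tv); 11:A/T (Tv); 16:G/A (Ti); 18:A/T (Tv); 19:G/T (Tv).
Of the 5 differences, 1 transition and 4 transversions, so the answer is 4.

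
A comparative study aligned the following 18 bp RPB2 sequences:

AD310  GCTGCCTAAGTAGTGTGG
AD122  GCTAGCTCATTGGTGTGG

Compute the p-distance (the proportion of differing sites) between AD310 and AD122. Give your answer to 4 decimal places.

0.2778

The sequences differ at positions 4 (G/A), 5 (C/G), 8 (A/C), 10 (G/T), 12 (A/G).
There are 5 differences over 18 sites, so p = 5/18 = 0.2778.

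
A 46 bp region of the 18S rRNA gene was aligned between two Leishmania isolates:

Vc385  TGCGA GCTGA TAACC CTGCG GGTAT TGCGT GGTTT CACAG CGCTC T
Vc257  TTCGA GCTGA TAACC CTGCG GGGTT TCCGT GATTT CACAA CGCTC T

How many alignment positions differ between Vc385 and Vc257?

The sequences differ at positions 2 (G/T), 23 (T/G), 24 (A/T), 27 (G/C), 32 (G/A), 40 (G/A).
That gives 6 mismatches out of 46 aligned sites, so the Hamming distance is 6.

6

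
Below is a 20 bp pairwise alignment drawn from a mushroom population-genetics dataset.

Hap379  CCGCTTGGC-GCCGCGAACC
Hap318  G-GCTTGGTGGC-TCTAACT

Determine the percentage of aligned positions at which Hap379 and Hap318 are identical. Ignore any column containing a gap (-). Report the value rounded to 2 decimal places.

Excluding the 3 gap columns leaves 17 comparable sites.
The sequences differ at positions 1 (C/G), 9 (C/T), 14 (G/T), 16 (G/T), 20 (C/T).
12 of the 17 comparable sites match, so the percent identity is 12/17 × 100 = 70.59%.

70.59%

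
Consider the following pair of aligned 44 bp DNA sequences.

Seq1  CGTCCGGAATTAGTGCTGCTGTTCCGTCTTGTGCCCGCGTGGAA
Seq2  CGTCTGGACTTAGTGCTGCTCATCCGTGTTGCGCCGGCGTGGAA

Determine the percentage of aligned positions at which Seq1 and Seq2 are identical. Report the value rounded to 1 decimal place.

84.1%

The sequences differ at positions 5 (C/T), 9 (A/C), 21 (G/C), 22 (T/A), 28 (C/G), 32 (T/C), 36 (C/G).
37 of the 44 sites match, so the percent identity is 37/44 × 100 = 84.1%.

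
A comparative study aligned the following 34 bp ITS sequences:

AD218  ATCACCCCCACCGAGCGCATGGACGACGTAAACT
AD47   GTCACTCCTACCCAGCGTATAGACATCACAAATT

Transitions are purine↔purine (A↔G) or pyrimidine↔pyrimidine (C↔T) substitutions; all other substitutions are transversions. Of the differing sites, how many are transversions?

The sequences differ at positions 1 (A/G, transition), 6 (C/T, transition), 9 (C/T, transition), 13 (G/C, transversion), 18 (C/T, transition), 21 (G/A, transition), 25 (G/A, transition), 26 (A/T, transversion), 28 (G/A, transition), 29 (T/C, transition), 33 (C/T, transition).
Of the 11 differences, 9 transitions and 2 transversions, so the answer is 2.

2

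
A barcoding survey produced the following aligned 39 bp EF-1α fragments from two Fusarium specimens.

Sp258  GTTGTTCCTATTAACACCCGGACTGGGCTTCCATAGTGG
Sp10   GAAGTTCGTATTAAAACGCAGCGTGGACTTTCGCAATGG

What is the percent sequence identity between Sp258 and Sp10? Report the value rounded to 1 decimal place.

66.7%

The sequences differ at positions 2 (T/A), 3 (T/A), 8 (C/G), 15 (C/A), 18 (C/G), 20 (G/A), 22 (A/C), 23 (C/G), 27 (G/A), 31 (C/T), 33 (A/G), 34 (T/C), 36 (G/A).
26 of the 39 sites match, so the percent identity is 26/39 × 100 = 66.7%.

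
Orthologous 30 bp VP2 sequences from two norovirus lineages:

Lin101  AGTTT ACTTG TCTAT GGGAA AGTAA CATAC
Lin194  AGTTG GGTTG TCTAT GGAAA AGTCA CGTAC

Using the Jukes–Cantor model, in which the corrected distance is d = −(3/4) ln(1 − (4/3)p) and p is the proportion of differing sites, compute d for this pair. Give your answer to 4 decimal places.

The sequences differ at positions 5 (T/G), 6 (A/G), 7 (C/G), 18 (G/A), 24 (A/C), 27 (A/G).
p = 6/30 = 0.200000.
d = −0.75 · ln(1 − (4/3)·0.200000) = −0.75 · ln(0.733333) = −0.75 · (-0.310155) = 0.2326.

0.2326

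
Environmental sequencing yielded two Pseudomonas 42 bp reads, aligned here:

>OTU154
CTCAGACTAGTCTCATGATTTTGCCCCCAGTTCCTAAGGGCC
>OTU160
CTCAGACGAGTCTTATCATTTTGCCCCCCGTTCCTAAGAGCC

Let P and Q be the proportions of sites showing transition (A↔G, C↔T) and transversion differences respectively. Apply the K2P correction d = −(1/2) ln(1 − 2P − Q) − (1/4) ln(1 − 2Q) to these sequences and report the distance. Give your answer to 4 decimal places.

0.1297

Mismatches occur at site 8 (T/G, transversion), site 14 (C/T, transition), site 17 (G/C, transversion), site 29 (A/C, transversion), site 39 (G/A, transition).
Of the 5 differences, 2 transitions and 3 transversions over 42 sites: P = 2/42 = 0.047619, Q = 3/42 = 0.071429.
d = −0.5·ln(0.833333) − 0.25·ln(0.857142) = −0.5·(-0.182322) − 0.25·(-0.154152) = 0.1297.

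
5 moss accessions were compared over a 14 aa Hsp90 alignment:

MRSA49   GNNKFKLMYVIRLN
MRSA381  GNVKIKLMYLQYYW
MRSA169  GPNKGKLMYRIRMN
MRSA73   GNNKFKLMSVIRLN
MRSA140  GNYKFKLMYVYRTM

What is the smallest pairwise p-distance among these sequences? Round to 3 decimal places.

0.071

Pairwise Hamming distances:
  MRSA49 vs MRSA381: 7
  MRSA49 vs MRSA169: 4
  MRSA49 vs MRSA73: 1
  MRSA49 vs MRSA140: 4
  MRSA381 vs MRSA169: 8
  MRSA381 vs MRSA73: 8
  MRSA381 vs MRSA140: 7
  MRSA169 vs MRSA73: 5
  MRSA169 vs MRSA140: 7
  MRSA73 vs MRSA140: 5
The smallest is 1 mismatch, between MRSA49 and MRSA73; p = 1/14 = 0.071.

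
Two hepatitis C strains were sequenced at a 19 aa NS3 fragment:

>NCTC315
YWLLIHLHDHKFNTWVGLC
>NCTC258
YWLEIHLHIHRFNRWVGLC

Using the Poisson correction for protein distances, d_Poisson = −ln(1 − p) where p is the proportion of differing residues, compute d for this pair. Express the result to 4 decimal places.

The sequences differ at positions 4 (L/E), 9 (D/I), 11 (K/R), 14 (T/R).
p = 4/19 = 0.210526.
d = −ln(1 − 0.210526) = −ln(0.789474) = 0.2364.

0.2364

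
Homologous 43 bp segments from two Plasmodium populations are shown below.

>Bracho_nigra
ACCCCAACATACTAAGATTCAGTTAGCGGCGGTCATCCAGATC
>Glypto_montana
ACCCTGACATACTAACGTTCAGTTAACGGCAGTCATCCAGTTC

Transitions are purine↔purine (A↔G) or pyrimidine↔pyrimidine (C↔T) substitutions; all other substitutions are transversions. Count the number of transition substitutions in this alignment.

Mismatches occur at site 5 (C↔T, transition), site 6 (A↔G, transition), site 16 (G↔C, transversion), site 17 (A↔G, transition), site 26 (G↔A, transition), site 31 (G↔A, transition), site 41 (A↔T, transversion).
Of the 7 differences, 5 transitions and 2 transversions, so the answer is 5.

5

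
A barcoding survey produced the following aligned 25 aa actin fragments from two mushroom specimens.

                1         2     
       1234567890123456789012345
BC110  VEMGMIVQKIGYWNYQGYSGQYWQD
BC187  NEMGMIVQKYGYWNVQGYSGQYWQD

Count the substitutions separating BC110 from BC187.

Differing sites — 1:V/N; 10:I/Y; 15:Y/V.
That gives 3 mismatches out of 25 aligned sites, so the Hamming distance is 3.

3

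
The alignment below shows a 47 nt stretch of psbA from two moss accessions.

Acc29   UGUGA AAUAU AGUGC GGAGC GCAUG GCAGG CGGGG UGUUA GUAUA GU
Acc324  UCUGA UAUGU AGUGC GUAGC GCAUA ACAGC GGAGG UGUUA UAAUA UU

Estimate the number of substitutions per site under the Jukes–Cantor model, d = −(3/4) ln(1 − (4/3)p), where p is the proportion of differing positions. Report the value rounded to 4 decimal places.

0.3121

Mismatches occur at site 2 (G/C), site 6 (A/U), site 9 (A/G), site 17 (G/U), site 25 (G/A), site 26 (G/A), site 30 (G/C), site 31 (C/G), site 33 (G/A), site 41 (G/U), site 42 (U/A), site 46 (G/U).
p = 12/47 = 0.255319.
d = −0.75 · ln(1 − (4/3)·0.255319) = −0.75 · ln(0.659575) = −0.75 · (-0.416160) = 0.3121.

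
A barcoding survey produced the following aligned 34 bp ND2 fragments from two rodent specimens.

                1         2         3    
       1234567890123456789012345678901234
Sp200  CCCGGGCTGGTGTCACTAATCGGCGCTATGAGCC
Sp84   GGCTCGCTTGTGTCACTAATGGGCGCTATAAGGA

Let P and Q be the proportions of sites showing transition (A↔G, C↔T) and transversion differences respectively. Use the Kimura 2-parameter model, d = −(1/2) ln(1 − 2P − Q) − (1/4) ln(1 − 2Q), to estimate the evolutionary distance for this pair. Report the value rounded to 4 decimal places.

0.3332

The sequences differ at positions 1 (C/G, transversion), 2 (C/G, transversion), 4 (G/T, transversion), 5 (G/C, transversion), 9 (G/T, transversion), 21 (C/G, transversion), 30 (G/A, transition), 33 (C/G, transversion), 34 (C/A, transversion).
Of the 9 differences, 1 transition and 8 transversions over 34 sites: P = 1/34 = 0.029412, Q = 8/34 = 0.235294.
d = −0.5·ln(0.705882) − 0.25·ln(0.529412) = −0.5·(-0.348307) − 0.25·(-0.635988) = 0.3332.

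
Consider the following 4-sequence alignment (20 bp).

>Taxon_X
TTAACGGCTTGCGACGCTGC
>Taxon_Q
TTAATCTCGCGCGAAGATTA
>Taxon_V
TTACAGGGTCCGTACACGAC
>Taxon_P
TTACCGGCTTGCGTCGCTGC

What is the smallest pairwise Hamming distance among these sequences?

2

Pairwise Hamming distances:
  Taxon_X vs Taxon_Q: 9
  Taxon_X vs Taxon_V: 10
  Taxon_X vs Taxon_P: 2
  Taxon_Q vs Taxon_V: 15
  Taxon_Q vs Taxon_P: 11
  Taxon_V vs Taxon_P: 10
The smallest is 2, between Taxon_X and Taxon_P.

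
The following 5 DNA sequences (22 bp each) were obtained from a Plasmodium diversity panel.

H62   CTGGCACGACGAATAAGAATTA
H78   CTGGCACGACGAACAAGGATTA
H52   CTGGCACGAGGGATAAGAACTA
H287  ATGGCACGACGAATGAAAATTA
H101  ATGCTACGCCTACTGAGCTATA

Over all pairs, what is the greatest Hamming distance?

12

Pairwise Hamming distances:
  H62 vs H78: 2
  H62 vs H52: 3
  H62 vs H287: 3
  H62 vs H101: 10
  H78 vs H52: 5
  H78 vs H287: 5
  H78 vs H101: 11
  H52 vs H287: 6
  H52 vs H101: 12
  H287 vs H101: 9
The largest is 12, between H52 and H101.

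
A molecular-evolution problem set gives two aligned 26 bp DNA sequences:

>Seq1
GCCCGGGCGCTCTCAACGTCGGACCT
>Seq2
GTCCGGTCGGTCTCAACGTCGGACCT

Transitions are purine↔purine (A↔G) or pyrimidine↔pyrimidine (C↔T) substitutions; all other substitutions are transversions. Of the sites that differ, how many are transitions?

1

Mismatches occur at site 2 (C↔T, transition), site 7 (G↔T, transversion), site 10 (C↔G, transversion).
Of the 3 differences, 1 transition and 2 transversions, so the answer is 1.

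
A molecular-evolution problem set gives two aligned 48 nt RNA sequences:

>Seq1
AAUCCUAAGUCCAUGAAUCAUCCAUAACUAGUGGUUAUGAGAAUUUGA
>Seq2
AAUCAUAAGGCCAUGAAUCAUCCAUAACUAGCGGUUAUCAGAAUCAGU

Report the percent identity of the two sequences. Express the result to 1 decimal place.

The sequences differ at positions 5 (C/A), 10 (U/G), 32 (U/C), 39 (G/C), 45 (U/C), 46 (U/A), 48 (A/U).
41 of the 48 sites match, so the percent identity is 41/48 × 100 = 85.4%.

85.4%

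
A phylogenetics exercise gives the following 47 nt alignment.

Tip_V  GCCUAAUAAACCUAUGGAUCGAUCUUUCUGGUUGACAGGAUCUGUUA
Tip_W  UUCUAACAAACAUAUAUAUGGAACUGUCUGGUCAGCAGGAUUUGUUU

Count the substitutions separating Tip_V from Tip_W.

The sequences differ at positions 1 (G/U), 2 (C/U), 7 (U/C), 12 (C/A), 16 (G/A), 17 (G/U), 20 (C/G), 23 (U/A), 26 (U/G), 33 (U/C), 34 (G/A), 35 (A/G), 42 (C/U), 47 (A/U).
That gives 14 mismatches out of 47 aligned sites, so the Hamming distance is 14.

14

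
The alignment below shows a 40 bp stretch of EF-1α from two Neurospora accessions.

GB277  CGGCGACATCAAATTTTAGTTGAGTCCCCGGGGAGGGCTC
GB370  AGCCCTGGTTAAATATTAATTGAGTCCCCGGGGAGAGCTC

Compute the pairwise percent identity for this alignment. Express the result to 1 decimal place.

Mismatches occur at site 1 (C→A), site 3 (G→C), site 5 (G→C), site 6 (A→T), site 7 (C→G), site 8 (A→G), site 10 (C→T), site 15 (T→A), site 19 (G→A), site 36 (G→A).
30 of the 40 sites match, so the percent identity is 30/40 × 100 = 75.0%.

75.0%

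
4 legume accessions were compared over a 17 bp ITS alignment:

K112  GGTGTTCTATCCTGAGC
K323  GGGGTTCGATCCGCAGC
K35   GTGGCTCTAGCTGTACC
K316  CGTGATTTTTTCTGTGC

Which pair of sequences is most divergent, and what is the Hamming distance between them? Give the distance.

Pairwise Hamming distances:
  K112 vs K323: 4
  K112 vs K35: 8
  K112 vs K316: 6
  K323 vs K35: 7
  K323 vs K316: 10
  K35 vs K316: 13
The largest is 13, between K35 and K316.

13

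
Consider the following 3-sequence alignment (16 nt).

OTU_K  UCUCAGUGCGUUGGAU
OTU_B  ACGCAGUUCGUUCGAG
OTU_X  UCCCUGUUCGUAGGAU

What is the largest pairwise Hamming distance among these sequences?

6

Pairwise Hamming distances:
  OTU_K vs OTU_B: 5
  OTU_K vs OTU_X: 4
  OTU_B vs OTU_X: 6
The largest is 6, between OTU_B and OTU_X.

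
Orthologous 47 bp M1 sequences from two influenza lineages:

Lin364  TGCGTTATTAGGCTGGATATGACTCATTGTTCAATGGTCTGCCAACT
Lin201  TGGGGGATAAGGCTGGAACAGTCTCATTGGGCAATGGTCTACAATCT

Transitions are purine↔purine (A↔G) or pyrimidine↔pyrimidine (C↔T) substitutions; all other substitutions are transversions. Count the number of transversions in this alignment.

12

Mismatches occur at site 3 (C/G, transversion), site 5 (T/G, transversion), site 6 (T/G, transversion), site 9 (T/A, transversion), site 18 (T/A, transversion), site 19 (A/C, transversion), site 20 (T/A, transversion), site 22 (A/T, transversion), site 30 (T/G, transversion), site 31 (T/G, transversion), site 41 (G/A, transition), site 43 (C/A, transversion), site 45 (A/T, transversion).
Of the 13 differences, 1 transition and 12 transversions, so the answer is 12.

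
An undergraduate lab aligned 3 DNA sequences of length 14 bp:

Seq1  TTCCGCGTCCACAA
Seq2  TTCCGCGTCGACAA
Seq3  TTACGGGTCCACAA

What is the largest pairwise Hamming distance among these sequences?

Pairwise Hamming distances:
  Seq1 vs Seq2: 1
  Seq1 vs Seq3: 2
  Seq2 vs Seq3: 3
The largest is 3, between Seq2 and Seq3.

3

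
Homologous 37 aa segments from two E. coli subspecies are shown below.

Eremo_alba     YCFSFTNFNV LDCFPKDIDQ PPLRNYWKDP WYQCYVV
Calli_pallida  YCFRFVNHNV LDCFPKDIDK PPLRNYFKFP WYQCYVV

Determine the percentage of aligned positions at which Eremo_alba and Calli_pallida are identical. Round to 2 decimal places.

83.78%

Differing sites — 4:S/R; 6:T/V; 8:F/H; 20:Q/K; 27:W/F; 29:D/F.
31 of the 37 sites match, so the percent identity is 31/37 × 100 = 83.78%.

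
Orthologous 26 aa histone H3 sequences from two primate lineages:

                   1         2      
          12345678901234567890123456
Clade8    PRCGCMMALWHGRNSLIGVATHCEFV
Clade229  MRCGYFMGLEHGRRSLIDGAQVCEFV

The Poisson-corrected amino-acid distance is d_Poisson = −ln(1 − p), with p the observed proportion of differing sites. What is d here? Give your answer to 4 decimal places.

0.4855

Mismatches occur at site 1 (P/M), site 5 (C/Y), site 6 (M/F), site 8 (A/G), site 10 (W/E), site 14 (N/R), site 18 (G/D), site 19 (V/G), site 21 (T/Q), site 22 (H/V).
p = 10/26 = 0.384615.
d = −ln(1 − 0.384615) = −ln(0.615385) = 0.4855.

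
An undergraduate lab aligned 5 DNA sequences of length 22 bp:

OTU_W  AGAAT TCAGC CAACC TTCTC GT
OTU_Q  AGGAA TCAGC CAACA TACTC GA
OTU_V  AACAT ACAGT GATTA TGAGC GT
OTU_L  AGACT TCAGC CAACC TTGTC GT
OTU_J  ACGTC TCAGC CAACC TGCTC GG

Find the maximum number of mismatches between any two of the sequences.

13

Pairwise Hamming distances:
  OTU_W vs OTU_Q: 5
  OTU_W vs OTU_V: 11
  OTU_W vs OTU_L: 2
  OTU_W vs OTU_J: 6
  OTU_Q vs OTU_V: 12
  OTU_Q vs OTU_L: 7
  OTU_Q vs OTU_J: 6
  OTU_V vs OTU_L: 12
  OTU_V vs OTU_J: 13
  OTU_L vs OTU_J: 7
The largest is 13, between OTU_V and OTU_J.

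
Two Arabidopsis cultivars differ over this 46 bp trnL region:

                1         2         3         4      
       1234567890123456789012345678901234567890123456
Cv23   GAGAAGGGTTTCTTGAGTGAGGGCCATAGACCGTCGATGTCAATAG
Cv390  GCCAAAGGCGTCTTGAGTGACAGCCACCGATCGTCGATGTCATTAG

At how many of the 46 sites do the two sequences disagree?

11

Mismatches occur at site 2 (A→C), site 3 (G→C), site 6 (G→A), site 9 (T→C), site 10 (T→G), site 21 (G→C), site 22 (G→A), site 27 (T→C), site 28 (A→C), site 31 (C→T), site 43 (A→T).
That gives 11 mismatches out of 46 aligned sites, so the Hamming distance is 11.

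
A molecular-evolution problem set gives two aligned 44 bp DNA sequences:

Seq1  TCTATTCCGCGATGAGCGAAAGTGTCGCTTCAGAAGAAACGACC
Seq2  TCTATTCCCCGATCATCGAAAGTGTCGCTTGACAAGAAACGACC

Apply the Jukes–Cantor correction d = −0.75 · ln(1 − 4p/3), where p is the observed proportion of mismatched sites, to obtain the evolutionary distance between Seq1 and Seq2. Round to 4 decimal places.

Differing sites — 9:G/C; 14:G/C; 16:G/T; 31:C/G; 33:G/C.
p = 5/44 = 0.113636.
d = −0.75 · ln(1 − (4/3)·0.113636) = −0.75 · ln(0.848485) = −0.75 · (-0.164303) = 0.1232.

0.1232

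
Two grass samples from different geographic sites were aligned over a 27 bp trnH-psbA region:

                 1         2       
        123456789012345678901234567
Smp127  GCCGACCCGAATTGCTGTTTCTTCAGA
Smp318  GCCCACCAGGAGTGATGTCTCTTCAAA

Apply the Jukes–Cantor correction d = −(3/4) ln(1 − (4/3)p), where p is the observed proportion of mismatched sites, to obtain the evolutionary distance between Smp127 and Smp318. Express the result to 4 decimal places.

The sequences differ at positions 4 (G/C), 8 (C/A), 10 (A/G), 12 (T/G), 15 (C/A), 19 (T/C), 26 (G/A).
p = 7/27 = 0.259259.
d = −0.75 · ln(1 − (4/3)·0.259259) = −0.75 · ln(0.654321) = −0.75 · (-0.424157) = 0.3181.

0.3181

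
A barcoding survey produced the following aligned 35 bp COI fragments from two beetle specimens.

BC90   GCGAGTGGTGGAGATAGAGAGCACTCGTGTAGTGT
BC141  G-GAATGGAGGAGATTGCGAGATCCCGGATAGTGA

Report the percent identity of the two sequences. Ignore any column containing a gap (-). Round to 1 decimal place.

70.6%

Excluding the 1 gap column leaves 34 comparable sites.
Mismatches occur at site 5 (G/A), site 9 (T/A), site 16 (A/T), site 18 (A/C), site 22 (C/A), site 23 (A/T), site 25 (T/C), site 28 (T/G), site 29 (G/A), site 35 (T/A).
24 of the 34 comparable sites match, so the percent identity is 24/34 × 100 = 70.6%.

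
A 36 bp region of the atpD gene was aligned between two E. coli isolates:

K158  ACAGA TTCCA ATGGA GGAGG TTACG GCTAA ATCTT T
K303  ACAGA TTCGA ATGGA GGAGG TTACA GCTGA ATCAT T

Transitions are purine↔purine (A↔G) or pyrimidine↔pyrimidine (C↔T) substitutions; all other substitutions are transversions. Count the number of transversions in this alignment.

Differing sites — 9:C/G (Tv); 25:G/A (Ti); 29:A/G (Ti); 34:T/A (Tv).
Of the 4 differences, 2 transitions and 2 transversions, so the answer is 2.

2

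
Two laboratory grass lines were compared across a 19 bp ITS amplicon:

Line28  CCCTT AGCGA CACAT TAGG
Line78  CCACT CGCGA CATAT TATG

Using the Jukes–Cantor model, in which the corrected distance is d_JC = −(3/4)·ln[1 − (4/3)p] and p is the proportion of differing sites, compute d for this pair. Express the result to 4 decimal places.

Differing sites — 3:C/A; 4:T/C; 6:A/C; 13:C/T; 18:G/T.
p = 5/19 = 0.263158.
d = −0.75 · ln(1 − (4/3)·0.263158) = −0.75 · ln(0.649123) = −0.75 · (-0.432133) = 0.3241.

0.3241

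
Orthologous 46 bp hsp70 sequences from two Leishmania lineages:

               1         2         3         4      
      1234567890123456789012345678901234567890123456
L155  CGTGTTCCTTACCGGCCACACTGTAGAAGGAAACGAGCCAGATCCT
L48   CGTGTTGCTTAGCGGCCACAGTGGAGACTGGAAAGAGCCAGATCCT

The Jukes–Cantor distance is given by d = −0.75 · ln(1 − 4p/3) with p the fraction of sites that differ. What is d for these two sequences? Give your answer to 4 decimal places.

The sequences differ at positions 7 (C/G), 12 (C/G), 21 (C/G), 24 (T/G), 28 (A/C), 29 (G/T), 31 (A/G), 34 (C/A).
p = 8/46 = 0.173913.
d = −0.75 · ln(1 − (4/3)·0.173913) = −0.75 · ln(0.768116) = −0.75 · (-0.263815) = 0.1979.

0.1979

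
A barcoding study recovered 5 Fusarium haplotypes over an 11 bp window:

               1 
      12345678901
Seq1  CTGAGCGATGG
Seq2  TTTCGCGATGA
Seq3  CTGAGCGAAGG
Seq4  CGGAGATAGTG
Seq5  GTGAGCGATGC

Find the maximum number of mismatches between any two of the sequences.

9

Pairwise Hamming distances:
  Seq1 vs Seq2: 4
  Seq1 vs Seq3: 1
  Seq1 vs Seq4: 5
  Seq1 vs Seq5: 2
  Seq2 vs Seq3: 5
  Seq2 vs Seq4: 9
  Seq2 vs Seq5: 4
  Seq3 vs Seq4: 5
  Seq3 vs Seq5: 3
  Seq4 vs Seq5: 7
The largest is 9, between Seq2 and Seq4.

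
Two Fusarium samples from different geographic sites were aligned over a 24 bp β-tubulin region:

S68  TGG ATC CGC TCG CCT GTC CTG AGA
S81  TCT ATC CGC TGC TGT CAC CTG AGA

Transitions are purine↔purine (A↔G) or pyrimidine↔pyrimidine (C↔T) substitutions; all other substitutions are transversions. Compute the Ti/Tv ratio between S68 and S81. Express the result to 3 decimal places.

0.143

Mismatches occur at site 2 (G↔C, transversion), site 3 (G↔T, transversion), site 11 (C↔G, transversion), site 12 (G↔C, transversion), site 13 (C↔T, transition), site 14 (C↔G, transversion), site 16 (G↔C, transversion), site 17 (T↔A, transversion).
Of the 8 differences, 1 transition and 7 transversions, so Ti/Tv = 1/7 = 0.143.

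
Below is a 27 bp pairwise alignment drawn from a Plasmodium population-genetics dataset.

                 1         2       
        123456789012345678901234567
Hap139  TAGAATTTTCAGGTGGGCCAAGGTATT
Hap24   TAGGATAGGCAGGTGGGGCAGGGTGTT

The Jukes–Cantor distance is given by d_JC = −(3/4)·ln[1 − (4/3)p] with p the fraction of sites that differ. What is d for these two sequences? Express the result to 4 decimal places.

The sequences differ at positions 4 (A/G), 7 (T/A), 8 (T/G), 9 (T/G), 18 (C/G), 21 (A/G), 25 (A/G).
p = 7/27 = 0.259259.
d = −0.75 · ln(1 − (4/3)·0.259259) = −0.75 · ln(0.654321) = −0.75 · (-0.424157) = 0.3181.

0.3181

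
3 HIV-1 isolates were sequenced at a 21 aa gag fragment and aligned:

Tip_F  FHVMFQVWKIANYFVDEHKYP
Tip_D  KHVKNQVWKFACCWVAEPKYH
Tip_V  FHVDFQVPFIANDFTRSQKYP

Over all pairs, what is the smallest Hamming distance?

8

Pairwise Hamming distances:
  Tip_F vs Tip_D: 10
  Tip_F vs Tip_V: 8
  Tip_D vs Tip_V: 14
The smallest is 8, between Tip_F and Tip_V.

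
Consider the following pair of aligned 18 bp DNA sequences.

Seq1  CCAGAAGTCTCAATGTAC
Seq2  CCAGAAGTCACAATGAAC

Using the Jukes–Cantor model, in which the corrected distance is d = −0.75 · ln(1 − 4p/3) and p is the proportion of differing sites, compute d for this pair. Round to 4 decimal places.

0.1203

Differing sites — 10:T/A; 16:T/A.
p = 2/18 = 0.111111.
d = −0.75 · ln(1 − (4/3)·0.111111) = −0.75 · ln(0.851852) = −0.75 · (-0.160342) = 0.1203.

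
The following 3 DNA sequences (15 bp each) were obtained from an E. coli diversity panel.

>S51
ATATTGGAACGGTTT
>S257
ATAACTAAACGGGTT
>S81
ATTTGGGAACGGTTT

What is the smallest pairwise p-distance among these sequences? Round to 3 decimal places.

0.133

Pairwise Hamming distances:
  S51 vs S257: 5
  S51 vs S81: 2
  S257 vs S81: 6
The smallest is 2 mismatches, between S51 and S81; p = 2/15 = 0.133.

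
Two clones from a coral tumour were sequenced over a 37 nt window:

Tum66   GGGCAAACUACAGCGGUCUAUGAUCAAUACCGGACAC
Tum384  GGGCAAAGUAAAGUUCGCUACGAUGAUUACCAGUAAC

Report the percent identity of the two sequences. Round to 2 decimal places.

Mismatches occur at site 8 (C→G), site 11 (C→A), site 14 (C→U), site 15 (G→U), site 16 (G→C), site 17 (U→G), site 21 (U→C), site 25 (C→G), site 27 (A→U), site 32 (G→A), site 34 (A→U), site 35 (C→A).
25 of the 37 sites match, so the percent identity is 25/37 × 100 = 67.57%.

67.57%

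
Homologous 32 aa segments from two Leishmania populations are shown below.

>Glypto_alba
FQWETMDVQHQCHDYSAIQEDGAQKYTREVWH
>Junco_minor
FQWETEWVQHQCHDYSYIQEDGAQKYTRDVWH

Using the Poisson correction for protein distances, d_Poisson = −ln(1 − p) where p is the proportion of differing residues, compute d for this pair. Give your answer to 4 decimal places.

0.1335

The sequences differ at positions 6 (M/E), 7 (D/W), 17 (A/Y), 29 (E/D).
p = 4/32 = 0.125000.
d = −ln(1 − 0.125000) = −ln(0.875000) = 0.1335.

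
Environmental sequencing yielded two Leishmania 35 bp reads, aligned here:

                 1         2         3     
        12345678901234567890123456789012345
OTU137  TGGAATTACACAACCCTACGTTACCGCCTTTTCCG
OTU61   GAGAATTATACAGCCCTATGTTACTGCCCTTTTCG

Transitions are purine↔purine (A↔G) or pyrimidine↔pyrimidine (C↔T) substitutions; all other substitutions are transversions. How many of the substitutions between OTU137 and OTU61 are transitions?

The sequences differ at positions 1 (T/G, transversion), 2 (G/A, transition), 9 (C/T, transition), 13 (A/G, transition), 19 (C/T, transition), 25 (C/T, transition), 29 (T/C, transition), 33 (C/T, transition).
Of the 8 differences, 7 transitions and 1 transversion, so the answer is 7.

7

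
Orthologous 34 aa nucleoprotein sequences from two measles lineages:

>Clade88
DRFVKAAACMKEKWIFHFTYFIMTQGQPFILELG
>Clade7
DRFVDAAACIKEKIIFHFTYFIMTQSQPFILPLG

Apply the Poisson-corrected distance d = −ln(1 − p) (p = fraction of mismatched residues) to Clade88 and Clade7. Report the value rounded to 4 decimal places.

0.1591

Mismatches occur at site 5 (K→D), site 10 (M→I), site 14 (W→I), site 26 (G→S), site 32 (E→P).
p = 5/34 = 0.147059.
d = −ln(1 − 0.147059) = −ln(0.852941) = 0.1591.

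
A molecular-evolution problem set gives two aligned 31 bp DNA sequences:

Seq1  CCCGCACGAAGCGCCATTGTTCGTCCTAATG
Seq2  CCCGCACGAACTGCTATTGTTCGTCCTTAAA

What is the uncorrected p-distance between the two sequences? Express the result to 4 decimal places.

0.1935

Differing sites — 11:G/C; 12:C/T; 15:C/T; 28:A/T; 30:T/A; 31:G/A.
There are 6 differences over 31 sites, so p = 6/31 = 0.1935.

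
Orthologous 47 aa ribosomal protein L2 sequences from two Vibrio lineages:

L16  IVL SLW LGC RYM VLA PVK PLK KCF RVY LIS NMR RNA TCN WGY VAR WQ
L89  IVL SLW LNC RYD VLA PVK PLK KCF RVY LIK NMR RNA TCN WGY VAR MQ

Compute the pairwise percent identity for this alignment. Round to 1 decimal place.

Mismatches occur at site 8 (G↔N), site 12 (M↔D), site 30 (S↔K), site 46 (W↔M).
43 of the 47 sites match, so the percent identity is 43/47 × 100 = 91.5%.

91.5%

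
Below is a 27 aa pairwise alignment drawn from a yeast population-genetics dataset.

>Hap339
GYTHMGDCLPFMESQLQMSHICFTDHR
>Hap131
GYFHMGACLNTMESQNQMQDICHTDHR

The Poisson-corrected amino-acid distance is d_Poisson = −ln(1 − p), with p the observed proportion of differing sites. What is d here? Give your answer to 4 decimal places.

Mismatches occur at site 3 (T↔F), site 7 (D↔A), site 10 (P↔N), site 11 (F↔T), site 16 (L↔N), site 19 (S↔Q), site 20 (H↔D), site 23 (F↔H).
p = 8/27 = 0.296296.
d = −ln(1 − 0.296296) = −ln(0.703704) = 0.3514.

0.3514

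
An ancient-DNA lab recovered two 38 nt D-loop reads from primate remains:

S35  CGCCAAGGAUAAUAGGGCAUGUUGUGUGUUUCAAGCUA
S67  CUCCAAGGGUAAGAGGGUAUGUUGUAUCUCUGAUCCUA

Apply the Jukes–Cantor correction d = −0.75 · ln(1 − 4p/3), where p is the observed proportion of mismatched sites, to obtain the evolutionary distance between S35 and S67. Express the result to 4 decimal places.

Mismatches occur at site 2 (G→U), site 9 (A→G), site 13 (U→G), site 18 (C→U), site 26 (G→A), site 28 (G→C), site 30 (U→C), site 32 (C→G), site 34 (A→U), site 35 (G→C).
p = 10/38 = 0.263158.
d = −0.75 · ln(1 − (4/3)·0.263158) = −0.75 · ln(0.649123) = −0.75 · (-0.432133) = 0.3241.

0.3241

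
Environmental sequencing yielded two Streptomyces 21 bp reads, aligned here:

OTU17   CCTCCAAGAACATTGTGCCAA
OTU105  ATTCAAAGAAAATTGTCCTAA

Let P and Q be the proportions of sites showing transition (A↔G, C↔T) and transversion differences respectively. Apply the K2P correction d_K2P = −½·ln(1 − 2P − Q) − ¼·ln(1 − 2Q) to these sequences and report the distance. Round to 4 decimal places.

The sequences differ at positions 1 (C/A, transversion), 2 (C/T, transition), 5 (C/A, transversion), 11 (C/A, transversion), 17 (G/C, transversion), 19 (C/T, transition).
Of the 6 differences, 2 transitions and 4 transversions over 21 sites: P = 2/21 = 0.095238, Q = 4/21 = 0.190476.
d = −0.5·ln(0.619048) − 0.25·ln(0.619048) = −0.5·(-0.479572) − 0.25·(-0.479572) = 0.3597.

0.3597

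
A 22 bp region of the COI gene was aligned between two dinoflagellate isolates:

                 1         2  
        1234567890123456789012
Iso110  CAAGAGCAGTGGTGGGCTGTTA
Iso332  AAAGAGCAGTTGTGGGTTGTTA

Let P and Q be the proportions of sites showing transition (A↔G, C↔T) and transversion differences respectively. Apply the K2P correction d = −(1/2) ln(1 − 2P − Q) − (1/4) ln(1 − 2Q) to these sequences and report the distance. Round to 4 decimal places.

Differing sites — 1:C/A (Tv); 11:G/T (Tv); 17:C/T (Ti).
Of the 3 differences, 1 transition and 2 transversions over 22 sites: P = 1/22 = 0.045455, Q = 2/22 = 0.090909.
d = −0.5·ln(0.818181) − 0.25·ln(0.818182) = −0.5·(-0.200672) − 0.25·(-0.200670) = 0.1505.

0.1505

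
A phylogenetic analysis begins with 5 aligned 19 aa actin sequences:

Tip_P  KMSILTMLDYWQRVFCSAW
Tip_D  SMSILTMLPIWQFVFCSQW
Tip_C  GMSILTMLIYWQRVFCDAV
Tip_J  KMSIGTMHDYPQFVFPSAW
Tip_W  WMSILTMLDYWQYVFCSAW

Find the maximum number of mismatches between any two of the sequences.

Pairwise Hamming distances:
  Tip_P vs Tip_D: 5
  Tip_P vs Tip_C: 4
  Tip_P vs Tip_J: 5
  Tip_P vs Tip_W: 2
  Tip_D vs Tip_C: 7
  Tip_D vs Tip_J: 8
  Tip_D vs Tip_W: 5
  Tip_C vs Tip_J: 9
  Tip_C vs Tip_W: 5
  Tip_J vs Tip_W: 6
The largest is 9, between Tip_C and Tip_J.

9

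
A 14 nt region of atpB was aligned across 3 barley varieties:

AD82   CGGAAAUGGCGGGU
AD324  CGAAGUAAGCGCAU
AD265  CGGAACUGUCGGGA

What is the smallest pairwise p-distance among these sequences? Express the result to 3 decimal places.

0.214

Pairwise Hamming distances:
  AD82 vs AD324: 7
  AD82 vs AD265: 3
  AD324 vs AD265: 9
The smallest is 3 mismatches, between AD82 and AD265; p = 3/14 = 0.214.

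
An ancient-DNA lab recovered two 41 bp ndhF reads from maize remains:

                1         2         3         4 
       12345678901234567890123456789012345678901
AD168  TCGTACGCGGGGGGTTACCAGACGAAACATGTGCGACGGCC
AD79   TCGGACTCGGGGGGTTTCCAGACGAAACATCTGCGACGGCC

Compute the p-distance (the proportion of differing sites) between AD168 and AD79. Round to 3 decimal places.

Differing sites — 4:T/G; 7:G/T; 17:A/T; 31:G/C.
There are 4 differences over 41 sites, so p = 4/41 = 0.098.

0.098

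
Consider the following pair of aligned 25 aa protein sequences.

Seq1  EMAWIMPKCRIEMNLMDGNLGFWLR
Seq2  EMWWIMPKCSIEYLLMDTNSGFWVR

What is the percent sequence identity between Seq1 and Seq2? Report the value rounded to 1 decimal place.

72.0%

Mismatches occur at site 3 (A/W), site 10 (R/S), site 13 (M/Y), site 14 (N/L), site 18 (G/T), site 20 (L/S), site 24 (L/V).
18 of the 25 sites match, so the percent identity is 18/25 × 100 = 72.0%.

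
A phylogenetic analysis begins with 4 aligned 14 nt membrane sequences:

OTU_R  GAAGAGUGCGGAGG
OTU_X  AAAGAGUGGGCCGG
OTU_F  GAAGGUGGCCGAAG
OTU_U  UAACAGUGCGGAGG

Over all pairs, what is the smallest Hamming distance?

2

Pairwise Hamming distances:
  OTU_R vs OTU_X: 4
  OTU_R vs OTU_F: 5
  OTU_R vs OTU_U: 2
  OTU_X vs OTU_F: 9
  OTU_X vs OTU_U: 5
  OTU_F vs OTU_U: 7
The smallest is 2, between OTU_R and OTU_U.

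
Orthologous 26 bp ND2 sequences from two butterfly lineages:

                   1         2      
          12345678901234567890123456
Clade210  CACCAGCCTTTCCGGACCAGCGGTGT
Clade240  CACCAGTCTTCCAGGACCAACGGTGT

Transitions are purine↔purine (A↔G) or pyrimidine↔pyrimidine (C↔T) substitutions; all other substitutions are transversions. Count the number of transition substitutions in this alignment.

3

The sequences differ at positions 7 (C/T, transition), 11 (T/C, transition), 13 (C/A, transversion), 20 (G/A, transition).
Of the 4 differences, 3 transitions and 1 transversion, so the answer is 3.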